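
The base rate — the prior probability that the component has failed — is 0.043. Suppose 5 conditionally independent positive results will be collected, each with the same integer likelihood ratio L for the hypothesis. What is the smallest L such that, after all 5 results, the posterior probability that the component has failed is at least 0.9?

3

Prior odds = 0.043/0.957 = 43/957.
Target odds = 0.9/0.1 = 9.
Need L⁵ ≥ 9 ÷ (43/957) = 8613/43.
2⁵ = 32 < 8613/43 ≤ 243 = 3⁵, so L = 3.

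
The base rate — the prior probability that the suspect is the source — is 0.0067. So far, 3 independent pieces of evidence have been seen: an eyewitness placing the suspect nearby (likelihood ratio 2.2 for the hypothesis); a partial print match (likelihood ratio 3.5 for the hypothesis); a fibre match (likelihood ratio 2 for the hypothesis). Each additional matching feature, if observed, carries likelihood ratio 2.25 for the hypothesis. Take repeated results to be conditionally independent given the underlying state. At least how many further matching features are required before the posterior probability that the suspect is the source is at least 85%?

Prior odds = 0.0067/0.9933 = 67/9933.
Combined Bayes factor of the evidence already in hand = 2.2 × 3.5 × 2 = 15.4.
Odds after that evidence = (67/9933) × 15.4 = 67/645.
Target odds = 0.85/0.15 = 17/3.
Need 2.25ⁿ ≥ 17/3 ÷ (67/645) = 3655/67.
2.25⁴ = 25.62890625 falls short of 3655/67 but 2.25⁵ = 59049/1024 reaches it, so n = 5.

5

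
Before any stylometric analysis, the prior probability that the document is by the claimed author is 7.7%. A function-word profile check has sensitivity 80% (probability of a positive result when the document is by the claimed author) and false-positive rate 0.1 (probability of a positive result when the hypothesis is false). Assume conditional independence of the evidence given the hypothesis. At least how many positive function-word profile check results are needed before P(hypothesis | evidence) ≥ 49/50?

Prior odds = 0.077/0.923 = 77/923.
Likelihood ratio of a positive result = 0.8/0.1 = 8.
Target posterior odds = 0.98/0.02 = 49.
Need (77/923) × 8ⁿ ≥ 49, i.e. 8ⁿ ≥ 6461/11.
8³ = 512 falls short of 6461/11 but 8⁴ = 4096 reaches it, so n = 4.

4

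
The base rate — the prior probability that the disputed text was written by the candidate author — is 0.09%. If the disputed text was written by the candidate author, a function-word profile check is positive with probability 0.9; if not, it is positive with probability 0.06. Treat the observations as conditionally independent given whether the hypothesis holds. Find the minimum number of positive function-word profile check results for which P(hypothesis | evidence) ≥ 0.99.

5

Prior odds = 0.0009/0.9991 = 9/9991.
Likelihood ratio of a positive = 0.9/0.06 = 15.
Target posterior odds = 0.99/0.01 = 99.
Need (9/9991) × 15ⁿ ≥ 99, i.e. 15ⁿ ≥ 109901.
15⁴ = 50625 falls short of 109901 but 15⁵ = 759375 reaches it, so n = 5.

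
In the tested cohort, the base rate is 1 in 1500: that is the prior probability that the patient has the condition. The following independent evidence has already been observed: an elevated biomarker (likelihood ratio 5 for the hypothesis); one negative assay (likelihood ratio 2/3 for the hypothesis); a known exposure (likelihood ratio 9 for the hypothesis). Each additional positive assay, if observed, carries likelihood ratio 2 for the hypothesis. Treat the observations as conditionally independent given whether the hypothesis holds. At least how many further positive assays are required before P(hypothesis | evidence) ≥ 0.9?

Prior odds = (1/1500)/(1499/1500) = 1/1499.
Combined Bayes factor of the evidence already in hand = 5 × (2/3) × 9 = 30.
Odds after that evidence = (1/1499) × 30 = 30/1499.
Target odds = 0.9/0.1 = 9.
Need 2ⁿ ≥ 9 ÷ (30/1499) = 449.7.
2⁸ = 256 falls short of 449.7 but 2⁹ = 512 reaches it, so n = 9.

9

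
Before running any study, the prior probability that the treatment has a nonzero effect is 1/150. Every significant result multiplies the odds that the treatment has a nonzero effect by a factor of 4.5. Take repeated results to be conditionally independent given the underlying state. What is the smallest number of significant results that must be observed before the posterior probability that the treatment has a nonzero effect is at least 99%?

7

Prior odds = (1/150)/(149/150) = 1/149.
Likelihood ratio per significant result = 4.5.
Target odds: 0.99 ÷ 0.01 = 99.
Require 4.5ⁿ ≥ 99 ÷ (1/149) = 14751.
4.5⁶ = 8303.765625 falls short of 14751 but 4.5⁷ = 4782969/128 reaches it, so n = 7.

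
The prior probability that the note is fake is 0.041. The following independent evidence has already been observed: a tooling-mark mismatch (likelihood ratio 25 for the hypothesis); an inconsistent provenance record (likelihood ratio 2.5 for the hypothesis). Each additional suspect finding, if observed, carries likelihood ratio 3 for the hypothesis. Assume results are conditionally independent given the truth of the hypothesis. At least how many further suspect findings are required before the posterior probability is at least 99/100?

Prior odds = 0.041/0.959 = 41/959.
Combined Bayes factor of the evidence already in hand = 25 × 2.5 = 62.5.
Odds after that evidence = (41/959) × 62.5 = 5125/1918.
Target odds = 0.99/0.01 = 99.
Need 3ⁿ ≥ 99 ÷ (5125/1918) = 189882/5125.
3³ = 27 falls short of 189882/5125 but 3⁴ = 81 reaches it, so n = 4.

4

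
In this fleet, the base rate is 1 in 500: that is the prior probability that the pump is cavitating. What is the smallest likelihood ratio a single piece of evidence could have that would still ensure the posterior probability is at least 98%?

24451

Prior odds = 0.002/0.998 = 1/499.
Target odds = 0.98/0.02 = 49.
Required Bayes factor = 49 ÷ (1/499) = 24451.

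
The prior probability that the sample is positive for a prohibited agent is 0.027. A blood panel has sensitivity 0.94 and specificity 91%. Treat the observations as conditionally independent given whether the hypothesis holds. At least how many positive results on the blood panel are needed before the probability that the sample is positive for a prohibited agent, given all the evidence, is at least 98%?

Prior odds: 0.027 ÷ 0.973 = 27/973.
False-positive rate = 1 − 0.91 = 0.09; likelihood ratio of a positive = 0.94/0.09 = 94/9.
Target posterior odds = 0.98/0.02 = 49.
Require (94/9)ⁿ ≥ 49 ÷ (27/973) = 47677/27.
(94/9)³ = 830584/729 falls short of 47677/27 but (94/9)⁴ = 78074896/6561 reaches it, so n = 4.

4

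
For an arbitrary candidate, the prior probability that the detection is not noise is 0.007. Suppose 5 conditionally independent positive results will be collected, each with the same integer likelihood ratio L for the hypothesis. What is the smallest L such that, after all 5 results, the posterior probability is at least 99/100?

7

Prior odds = 0.007/0.993 = 7/993.
Target odds = 0.99/0.01 = 99.
Need L⁵ ≥ 99 ÷ (7/993) = 98307/7.
6⁵ = 7776 < 98307/7 ≤ 16807 = 7⁵, so L = 7.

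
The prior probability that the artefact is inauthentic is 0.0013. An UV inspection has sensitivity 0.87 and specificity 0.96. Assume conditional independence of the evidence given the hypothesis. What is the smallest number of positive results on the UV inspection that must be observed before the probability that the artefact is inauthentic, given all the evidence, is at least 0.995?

4

Prior odds: 0.0013 ÷ 0.9987 = 13/9987.
False-positive rate = 1 − 0.96 = 0.04; likelihood ratio of a positive = 0.87/0.04 = 21.75.
Target posterior odds = 0.995/0.005 = 199.
Require 21.75ⁿ ≥ 199 ÷ (13/9987) = 1987413/13.
21.75³ = 658503/64 falls short of 1987413/13 but 21.75⁴ = 57289761/256 reaches it, so n = 4.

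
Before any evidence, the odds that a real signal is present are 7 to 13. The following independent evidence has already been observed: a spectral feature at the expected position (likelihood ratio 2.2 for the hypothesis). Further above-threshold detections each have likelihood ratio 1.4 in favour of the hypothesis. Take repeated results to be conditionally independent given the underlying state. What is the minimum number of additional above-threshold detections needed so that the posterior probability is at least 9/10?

Prior odds = 7/13.
Bayes factor of the evidence already in hand = 2.2.
Odds after that evidence = (7/13) × 2.2 = 77/65.
Target odds = 0.9/0.1 = 9.
Need 1.4ⁿ ≥ 9 ÷ (77/65) = 585/77.
1.4⁶ = 117649/15625 falls short of 585/77 but 1.4⁷ = 823543/78125 reaches it, so n = 7.

7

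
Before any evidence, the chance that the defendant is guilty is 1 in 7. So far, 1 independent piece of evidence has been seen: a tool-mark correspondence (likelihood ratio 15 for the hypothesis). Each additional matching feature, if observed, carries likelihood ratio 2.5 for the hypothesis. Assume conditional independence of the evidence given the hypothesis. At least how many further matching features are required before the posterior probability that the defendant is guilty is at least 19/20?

3

Prior odds = (1/7)/(6/7) = 1/6.
Bayes factor of the evidence already in hand = 15.
Odds after that evidence = (1/6) × 15 = 2.5.
Target odds = 0.95/0.05 = 19.
Need 2.5ⁿ ≥ 19 ÷ 2.5 = 7.6.
2.5² = 6.25 falls short of 7.6 but 2.5³ = 15.625 reaches it, so n = 3.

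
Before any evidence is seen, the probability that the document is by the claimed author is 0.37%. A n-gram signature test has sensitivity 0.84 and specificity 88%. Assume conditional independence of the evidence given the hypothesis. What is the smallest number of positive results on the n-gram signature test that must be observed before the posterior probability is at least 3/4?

4

Prior odds: 0.0037 ÷ 0.9963 = 37/9963.
False-positive rate = 1 − 0.88 = 0.12; likelihood ratio of a positive = 0.84/0.12 = 7.
Target odds: 0.75 ÷ 0.25 = 3.
Require 7ⁿ ≥ 3 ÷ (37/9963) = 29889/37.
7³ = 343 falls short of 29889/37 but 7⁴ = 2401 reaches it, so n = 4.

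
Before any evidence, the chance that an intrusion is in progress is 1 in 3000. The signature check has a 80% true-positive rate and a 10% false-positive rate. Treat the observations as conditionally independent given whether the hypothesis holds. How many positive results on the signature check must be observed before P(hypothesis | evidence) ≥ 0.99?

7

Prior odds = (1/3000)/(2999/3000) = 1/2999.
Likelihood ratio of a positive result = 0.8/0.1 = 8.
Target posterior odds = 0.99/0.01 = 99.
Require 8ⁿ ≥ 99 ÷ (1/2999) = 296901.
8⁶ = 262144 falls short of 296901 but 8⁷ = 2097152 reaches it, so n = 7.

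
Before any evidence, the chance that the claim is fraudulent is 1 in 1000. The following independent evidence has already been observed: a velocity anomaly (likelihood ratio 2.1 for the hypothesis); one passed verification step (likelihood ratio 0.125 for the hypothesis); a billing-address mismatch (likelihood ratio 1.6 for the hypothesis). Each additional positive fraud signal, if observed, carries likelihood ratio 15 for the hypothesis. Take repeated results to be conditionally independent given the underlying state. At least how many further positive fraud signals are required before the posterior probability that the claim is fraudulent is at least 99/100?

5

Prior odds = 0.001/0.999 = 1/999.
Combined Bayes factor of the evidence already in hand = 2.1 × 0.125 × 1.6 = 0.42.
Odds after that evidence = (1/999) × 0.42 = 7/16650.
Target odds = 0.99/0.01 = 99.
Need 15ⁿ ≥ 99 ÷ (7/16650) = 1648350/7.
15⁴ = 50625 falls short of 1648350/7 but 15⁵ = 759375 reaches it, so n = 5.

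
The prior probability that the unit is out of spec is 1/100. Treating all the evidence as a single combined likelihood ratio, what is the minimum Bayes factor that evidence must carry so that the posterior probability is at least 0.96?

Prior odds = 0.01/0.99 = 1/99.
Target odds = 0.96/0.04 = 24.
Required Bayes factor = 24 ÷ (1/99) = 2376.

2376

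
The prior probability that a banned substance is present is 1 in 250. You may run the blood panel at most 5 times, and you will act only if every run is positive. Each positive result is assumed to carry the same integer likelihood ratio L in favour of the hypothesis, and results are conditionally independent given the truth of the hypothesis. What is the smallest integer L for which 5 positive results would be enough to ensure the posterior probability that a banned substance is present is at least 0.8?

4

Prior odds = 0.004/0.996 = 1/249.
Target odds = 0.8/0.2 = 4.
Need L⁵ ≥ 4 ÷ (1/249) = 996.
3⁵ = 243 < 996 ≤ 1024 = 4⁵, so L = 4.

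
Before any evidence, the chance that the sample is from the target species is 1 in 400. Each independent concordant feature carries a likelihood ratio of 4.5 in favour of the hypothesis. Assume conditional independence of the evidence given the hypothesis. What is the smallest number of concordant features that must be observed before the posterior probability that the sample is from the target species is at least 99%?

8

Prior odds = 0.0025/0.9975 = 1/399.
Likelihood ratio per concordant feature = 4.5.
Target posterior odds = 0.99/0.01 = 99.
Need (1/399) × 4.5ⁿ ≥ 99, i.e. 4.5ⁿ ≥ 39501.
4.5⁷ = 4782969/128 falls short of 39501 but 4.5⁸ = 43046721/256 reaches it, so n = 8.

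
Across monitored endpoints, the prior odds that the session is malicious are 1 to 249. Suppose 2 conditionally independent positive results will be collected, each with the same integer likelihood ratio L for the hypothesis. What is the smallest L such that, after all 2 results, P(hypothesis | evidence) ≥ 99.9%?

499

Prior odds = 1/249.
Target odds = 0.999/0.001 = 999.
Need L² ≥ 999 ÷ (1/249) = 248751.
498² = 248004 < 248751 ≤ 249001 = 499², so L = 499.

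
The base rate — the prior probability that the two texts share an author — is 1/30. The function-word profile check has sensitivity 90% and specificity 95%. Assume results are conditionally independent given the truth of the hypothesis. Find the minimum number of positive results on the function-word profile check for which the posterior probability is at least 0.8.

2

Prior odds = (1/30)/(29/30) = 1/29.
False-positive rate = 1 − 0.95 = 0.05; likelihood ratio of a positive = 0.9/0.05 = 18.
Target odds: 0.8 ÷ 0.2 = 4.
Need (1/29) × 18ⁿ ≥ 4, i.e. 18ⁿ ≥ 116.
18¹ = 18 falls short of 116 but 18² = 324 reaches it, so n = 2.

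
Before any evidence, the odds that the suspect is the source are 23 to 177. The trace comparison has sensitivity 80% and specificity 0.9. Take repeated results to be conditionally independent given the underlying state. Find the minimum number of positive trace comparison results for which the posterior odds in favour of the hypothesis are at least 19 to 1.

Prior odds = 23/177.
False-positive rate = 1 − 0.9 = 0.1; likelihood ratio of a positive = 0.8/0.1 = 8.
Target odds = 19.
Require 8ⁿ ≥ 19 ÷ (23/177) = 3363/23.
8² = 64 falls short of 3363/23 but 8³ = 512 reaches it, so n = 3.

3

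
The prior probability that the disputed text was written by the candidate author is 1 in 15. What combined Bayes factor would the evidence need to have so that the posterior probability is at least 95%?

Prior odds = (1/15)/(14/15) = 1/14.
Target odds = 0.95/0.05 = 19.
Required Bayes factor = 19 ÷ (1/14) = 266.

266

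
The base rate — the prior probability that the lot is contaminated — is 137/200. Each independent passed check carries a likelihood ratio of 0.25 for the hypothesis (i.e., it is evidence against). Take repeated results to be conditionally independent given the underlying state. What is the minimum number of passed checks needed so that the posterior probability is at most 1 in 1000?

6

Prior odds: 0.685 ÷ 0.315 = 137/63.
Likelihood ratio per passed check = 0.25.
Target posterior odds = 0.001/0.999 = 1/999.
Need (137/63) × 0.25ⁿ ≤ 1/999, i.e. 0.25ⁿ ≤ 7/15207.
0.25⁵ = 1/1024 is still above 7/15207 but 0.25⁶ = 1/4096 is at or below it, so n = 6.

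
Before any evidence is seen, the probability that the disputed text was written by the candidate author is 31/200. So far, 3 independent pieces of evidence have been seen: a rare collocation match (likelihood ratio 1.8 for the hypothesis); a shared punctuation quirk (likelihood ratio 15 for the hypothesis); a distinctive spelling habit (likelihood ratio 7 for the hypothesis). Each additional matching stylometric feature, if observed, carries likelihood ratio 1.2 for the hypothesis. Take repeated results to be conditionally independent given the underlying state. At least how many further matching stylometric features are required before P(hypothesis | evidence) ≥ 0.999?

19

Prior odds = 0.155/0.845 = 31/169.
Combined Bayes factor of the evidence already in hand = 1.8 × 15 × 7 = 189.
Odds after that evidence = (31/169) × 189 = 5859/169.
Target odds = 0.999/0.001 = 999.
Need 1.2ⁿ ≥ 999 ÷ (5859/169) = 6253/217.
1.2¹⁸ ≈26.6233 falls short of 6253/217 but 1.2¹⁹ ≈31.948 reaches it, so n = 19.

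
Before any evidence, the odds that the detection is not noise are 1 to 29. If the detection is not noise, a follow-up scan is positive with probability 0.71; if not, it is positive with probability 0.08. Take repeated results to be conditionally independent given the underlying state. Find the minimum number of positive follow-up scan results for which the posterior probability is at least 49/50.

4

Prior odds = 1/29.
Likelihood ratio of a positive = 0.71/0.08 = 8.875.
Target posterior odds = 0.98/0.02 = 49.
Need (1/29) × 8.875ⁿ ≥ 49, i.e. 8.875ⁿ ≥ 1421.
8.875³ = 357911/512 falls short of 1421 but 8.875⁴ = 25411681/4096 reaches it, so n = 4.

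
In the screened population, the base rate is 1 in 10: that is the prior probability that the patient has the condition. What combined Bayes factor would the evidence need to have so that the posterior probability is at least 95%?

171

Prior odds = 0.1/0.9 = 1/9.
Target odds = 0.95/0.05 = 19.
Required Bayes factor = 19 ÷ (1/9) = 171.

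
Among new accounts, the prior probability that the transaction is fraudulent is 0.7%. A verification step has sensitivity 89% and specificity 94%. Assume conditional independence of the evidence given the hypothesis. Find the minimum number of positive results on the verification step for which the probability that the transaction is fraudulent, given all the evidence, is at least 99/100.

Prior odds = 0.007/0.993 = 7/993.
False-positive rate = 1 − 0.94 = 0.06; likelihood ratio of a positive = 0.89/0.06 = 89/6.
Target posterior odds = 0.99/0.01 = 99.
Require (89/6)ⁿ ≥ 99 ÷ (7/993) = 98307/7.
(89/6)³ = 704969/216 falls short of 98307/7 but (89/6)⁴ = 62742241/1296 reaches it, so n = 4.

4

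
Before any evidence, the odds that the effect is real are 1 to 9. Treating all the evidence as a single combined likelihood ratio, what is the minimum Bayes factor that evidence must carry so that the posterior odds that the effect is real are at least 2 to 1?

18

Prior odds = 1/9.
Target odds = 2.
Required Bayes factor = 2 ÷ (1/9) = 18.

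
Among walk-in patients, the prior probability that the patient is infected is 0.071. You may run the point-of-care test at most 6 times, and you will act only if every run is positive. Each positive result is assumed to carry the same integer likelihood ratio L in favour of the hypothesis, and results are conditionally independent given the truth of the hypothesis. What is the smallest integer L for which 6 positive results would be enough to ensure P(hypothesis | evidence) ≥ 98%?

Prior odds = 0.071/0.929 = 71/929.
Target odds = 0.98/0.02 = 49.
Need L⁶ ≥ 49 ÷ (71/929) = 45521/71.
2⁶ = 64 < 45521/71 ≤ 729 = 3⁶, so L = 3.

3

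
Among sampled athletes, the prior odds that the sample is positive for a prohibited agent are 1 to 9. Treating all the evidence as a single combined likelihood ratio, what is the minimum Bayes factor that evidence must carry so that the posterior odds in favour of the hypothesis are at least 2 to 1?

Prior odds = 1/9.
Target odds = 2.
Required Bayes factor = 2 ÷ (1/9) = 18.

18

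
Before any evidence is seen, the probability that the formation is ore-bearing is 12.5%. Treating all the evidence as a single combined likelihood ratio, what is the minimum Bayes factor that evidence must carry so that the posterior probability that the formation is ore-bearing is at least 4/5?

28

Prior odds = 0.125/0.875 = 1/7.
Target odds = 0.8/0.2 = 4.
Required Bayes factor = 4 ÷ (1/7) = 28.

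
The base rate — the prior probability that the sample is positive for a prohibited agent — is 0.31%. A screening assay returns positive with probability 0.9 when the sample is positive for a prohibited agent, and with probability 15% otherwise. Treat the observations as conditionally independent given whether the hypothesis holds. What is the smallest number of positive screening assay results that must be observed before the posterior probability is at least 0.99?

6

Prior odds: 0.0031 ÷ 0.9969 = 31/9969.
Likelihood ratio of a positive result = 0.9/0.15 = 6.
Target posterior odds = 0.99/0.01 = 99.
Require 6ⁿ ≥ 99 ÷ (31/9969) = 986931/31.
6⁵ = 7776 falls short of 986931/31 but 6⁶ = 46656 reaches it, so n = 6.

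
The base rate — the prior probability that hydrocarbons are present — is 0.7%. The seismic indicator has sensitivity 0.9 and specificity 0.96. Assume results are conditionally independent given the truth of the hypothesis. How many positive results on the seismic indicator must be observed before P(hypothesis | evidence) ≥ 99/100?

4

Prior odds = 0.007/0.993 = 7/993.
False-positive rate = 1 − 0.96 = 0.04; likelihood ratio of a positive = 0.9/0.04 = 22.5.
Target odds: 0.99 ÷ 0.01 = 99.
Require 22.5ⁿ ≥ 99 ÷ (7/993) = 98307/7.
22.5³ = 11390.625 falls short of 98307/7 but 22.5⁴ = 256289.0625 reaches it, so n = 4.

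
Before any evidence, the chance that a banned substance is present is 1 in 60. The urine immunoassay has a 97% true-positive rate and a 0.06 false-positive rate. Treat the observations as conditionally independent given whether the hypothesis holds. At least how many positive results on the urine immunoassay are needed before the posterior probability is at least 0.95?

Prior odds: (1/60) ÷ (59/60) = 1/59.
Likelihood ratio of a positive result = 0.97/0.06 = 97/6.
Target posterior odds = 0.95/0.05 = 19.
Require (97/6)ⁿ ≥ 19 ÷ (1/59) = 1121.
(97/6)² = 9409/36 falls short of 1121 but (97/6)³ = 912673/216 reaches it, so n = 3.

3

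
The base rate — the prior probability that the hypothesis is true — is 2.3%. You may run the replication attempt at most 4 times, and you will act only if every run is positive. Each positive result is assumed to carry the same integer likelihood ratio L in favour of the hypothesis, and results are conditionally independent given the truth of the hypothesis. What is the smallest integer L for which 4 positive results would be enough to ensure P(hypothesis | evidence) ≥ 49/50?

Prior odds = 0.023/0.977 = 23/977.
Target odds = 0.98/0.02 = 49.
Need L⁴ ≥ 49 ÷ (23/977) = 47873/23.
6⁴ = 1296 < 47873/23 ≤ 2401 = 7⁴, so L = 7.

7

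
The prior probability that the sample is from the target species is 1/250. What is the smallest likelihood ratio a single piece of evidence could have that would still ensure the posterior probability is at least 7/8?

Prior odds = 0.004/0.996 = 1/249.
Target odds = 0.875/0.125 = 7.
Required Bayes factor = 7 ÷ (1/249) = 1743.

1743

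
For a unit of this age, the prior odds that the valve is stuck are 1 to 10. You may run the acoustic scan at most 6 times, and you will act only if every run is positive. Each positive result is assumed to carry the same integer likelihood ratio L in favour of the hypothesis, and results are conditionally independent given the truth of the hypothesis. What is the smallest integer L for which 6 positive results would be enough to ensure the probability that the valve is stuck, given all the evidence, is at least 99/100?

Prior odds = 0.1.
Target odds = 0.99/0.01 = 99.
Need L⁶ ≥ 99 ÷ 0.1 = 990.
3⁶ = 729 < 990 ≤ 4096 = 4⁶, so L = 4.

4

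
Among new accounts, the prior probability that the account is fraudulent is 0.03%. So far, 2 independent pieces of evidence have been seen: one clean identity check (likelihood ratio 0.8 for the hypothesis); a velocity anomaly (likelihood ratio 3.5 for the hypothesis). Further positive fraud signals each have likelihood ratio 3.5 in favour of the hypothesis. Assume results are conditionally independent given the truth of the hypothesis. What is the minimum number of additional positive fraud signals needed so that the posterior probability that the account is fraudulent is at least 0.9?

Prior odds = 0.0003/0.9997 = 3/9997.
Combined Bayes factor of the evidence already in hand = 0.8 × 3.5 = 2.8.
Odds after that evidence = (3/9997) × 2.8 = 42/49985.
Target odds = 0.9/0.1 = 9.
Need 3.5ⁿ ≥ 9 ÷ (42/49985) = 149955/14.
3.5⁷ = 823543/128 falls short of 149955/14 but 3.5⁸ = 5764801/256 reaches it, so n = 8.

8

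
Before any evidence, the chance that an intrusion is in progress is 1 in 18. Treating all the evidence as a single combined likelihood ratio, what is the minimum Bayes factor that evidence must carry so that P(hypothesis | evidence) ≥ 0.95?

Prior odds = (1/18)/(17/18) = 1/17.
Target odds = 0.95/0.05 = 19.
Required Bayes factor = 19 ÷ (1/17) = 323.

323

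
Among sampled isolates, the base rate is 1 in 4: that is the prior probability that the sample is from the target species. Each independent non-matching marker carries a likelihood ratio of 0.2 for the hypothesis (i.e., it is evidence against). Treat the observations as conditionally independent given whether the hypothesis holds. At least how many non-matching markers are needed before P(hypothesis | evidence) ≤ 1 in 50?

2

Prior odds = 0.25/0.75 = 1/3.
Likelihood ratio per non-matching marker = 0.2.
Target posterior odds = 0.02/0.98 = 1/49.
Need (1/3) × 0.2ⁿ ≤ 1/49, i.e. 0.2ⁿ ≤ 3/49.
0.2¹ = 0.2 is still above 3/49 but 0.2² = 0.04 is at or below it, so n = 2.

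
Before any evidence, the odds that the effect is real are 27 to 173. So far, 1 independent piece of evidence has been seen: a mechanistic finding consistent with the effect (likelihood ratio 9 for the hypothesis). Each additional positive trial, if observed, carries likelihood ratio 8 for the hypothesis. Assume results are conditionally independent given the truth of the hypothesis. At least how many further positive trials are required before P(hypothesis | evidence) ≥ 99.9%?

Prior odds = 27/173.
Bayes factor of the evidence already in hand = 9.
Odds after that evidence = (27/173) × 9 = 243/173.
Target odds = 0.999/0.001 = 999.
Need 8ⁿ ≥ 999 ÷ (243/173) = 6401/9.
8³ = 512 falls short of 6401/9 but 8⁴ = 4096 reaches it, so n = 4.

4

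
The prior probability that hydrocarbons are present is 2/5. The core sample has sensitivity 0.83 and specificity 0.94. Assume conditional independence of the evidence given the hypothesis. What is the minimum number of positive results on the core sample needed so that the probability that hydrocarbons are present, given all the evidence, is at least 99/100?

Prior odds = 0.4/0.6 = 2/3.
False-positive rate = 1 − 0.94 = 0.06; likelihood ratio of a positive = 0.83/0.06 = 83/6.
Target odds: 0.99 ÷ 0.01 = 99.
Need (2/3) × (83/6)ⁿ ≥ 99, i.e. (83/6)ⁿ ≥ 148.5.
(83/6)¹ = 83/6 falls short of 148.5 but (83/6)² = 6889/36 reaches it, so n = 2.

2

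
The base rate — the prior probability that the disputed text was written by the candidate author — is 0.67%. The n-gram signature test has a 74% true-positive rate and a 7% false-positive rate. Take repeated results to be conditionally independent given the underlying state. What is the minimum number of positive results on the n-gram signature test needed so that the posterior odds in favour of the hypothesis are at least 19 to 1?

4

Prior odds: 0.0067 ÷ 0.9933 = 67/9933.
Likelihood ratio of a positive result = 0.74/0.07 = 74/7.
Target odds = 19.
Require (74/7)ⁿ ≥ 19 ÷ (67/9933) = 188727/67.
(74/7)³ = 405224/343 falls short of 188727/67 but (74/7)⁴ = 29986576/2401 reaches it, so n = 4.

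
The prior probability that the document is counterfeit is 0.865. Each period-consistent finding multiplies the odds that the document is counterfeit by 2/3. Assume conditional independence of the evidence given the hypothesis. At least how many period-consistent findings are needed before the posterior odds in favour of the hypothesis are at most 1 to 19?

Prior odds = 0.865/0.135 = 173/27.
Likelihood ratio per period-consistent finding = 2/3.
Target odds = 1/19.
Need (173/27) × (2/3)ⁿ ≤ 1/19, i.e. (2/3)ⁿ ≤ 27/3287.
(2/3)¹¹ = 2048/177147 is still above 27/3287 but (2/3)¹² = 4096/531441 is at or below it, so n = 12.

12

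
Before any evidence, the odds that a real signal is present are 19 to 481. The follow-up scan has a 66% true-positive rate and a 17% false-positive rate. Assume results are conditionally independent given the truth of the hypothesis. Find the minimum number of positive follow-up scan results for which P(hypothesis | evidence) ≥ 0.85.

Prior odds = 19/481.
Likelihood ratio of a positive result = 0.66/0.17 = 66/17.
Target posterior odds = 0.85/0.15 = 17/3.
Need (19/481) × (66/17)ⁿ ≥ 17/3, i.e. (66/17)ⁿ ≥ 8177/57.
(66/17)³ = 287496/4913 falls short of 8177/57 but (66/17)⁴ = 18974736/83521 reaches it, so n = 4.

4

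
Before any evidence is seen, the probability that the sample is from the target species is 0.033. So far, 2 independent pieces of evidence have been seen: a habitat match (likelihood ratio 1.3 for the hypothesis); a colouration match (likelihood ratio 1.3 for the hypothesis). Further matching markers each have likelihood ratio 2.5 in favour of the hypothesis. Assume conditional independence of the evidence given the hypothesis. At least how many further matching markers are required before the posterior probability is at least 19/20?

7

Prior odds = 0.033/0.967 = 33/967.
Combined Bayes factor of the evidence already in hand = 1.3 × 1.3 = 1.69.
Odds after that evidence = (33/967) × 1.69 = 5577/96700.
Target odds = 0.95/0.05 = 19.
Need 2.5ⁿ ≥ 19 ÷ (5577/96700) = 1837300/5577.
2.5⁶ = 244.140625 falls short of 1837300/5577 but 2.5⁷ = 610.3515625 reaches it, so n = 7.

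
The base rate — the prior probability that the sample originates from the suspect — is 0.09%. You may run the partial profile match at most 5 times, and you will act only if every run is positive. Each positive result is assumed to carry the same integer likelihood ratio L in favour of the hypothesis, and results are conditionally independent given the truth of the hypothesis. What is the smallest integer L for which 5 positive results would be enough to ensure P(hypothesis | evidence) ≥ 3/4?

Prior odds = 0.0009/0.9991 = 9/9991.
Target odds = 0.75/0.25 = 3.
Need L⁵ ≥ 3 ÷ (9/9991) = 9991/3.
5⁵ = 3125 < 9991/3 ≤ 7776 = 6⁵, so L = 6.

6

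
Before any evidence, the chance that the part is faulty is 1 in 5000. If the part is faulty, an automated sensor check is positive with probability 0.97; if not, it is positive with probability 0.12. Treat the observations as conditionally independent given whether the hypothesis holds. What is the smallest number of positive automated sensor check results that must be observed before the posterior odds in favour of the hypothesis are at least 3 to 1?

Prior odds = 0.0002/0.9998 = 1/4999.
Likelihood ratio of a positive = 0.97/0.12 = 97/12.
Target odds = 3.
Require (97/12)ⁿ ≥ 3 ÷ (1/4999) = 14997.
(97/12)⁴ = 88529281/20736 falls short of 14997 but (97/12)⁵ ≈34510.6 reaches it, so n = 5.

5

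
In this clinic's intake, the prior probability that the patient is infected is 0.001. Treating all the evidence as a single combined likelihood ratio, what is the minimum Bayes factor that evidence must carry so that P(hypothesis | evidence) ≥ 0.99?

98901

Prior odds = 0.001/0.999 = 1/999.
Target odds = 0.99/0.01 = 99.
Required Bayes factor = 99 ÷ (1/999) = 98901.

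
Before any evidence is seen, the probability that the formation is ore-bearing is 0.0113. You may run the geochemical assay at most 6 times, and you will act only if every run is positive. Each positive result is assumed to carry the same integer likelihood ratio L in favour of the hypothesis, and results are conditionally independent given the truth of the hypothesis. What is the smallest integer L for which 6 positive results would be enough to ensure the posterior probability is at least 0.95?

4

Prior odds = 0.0113/0.9887 = 113/9887.
Target odds = 0.95/0.05 = 19.
Need L⁶ ≥ 19 ÷ (113/9887) = 187853/113.
3⁶ = 729 < 187853/113 ≤ 4096 = 4⁶, so L = 4.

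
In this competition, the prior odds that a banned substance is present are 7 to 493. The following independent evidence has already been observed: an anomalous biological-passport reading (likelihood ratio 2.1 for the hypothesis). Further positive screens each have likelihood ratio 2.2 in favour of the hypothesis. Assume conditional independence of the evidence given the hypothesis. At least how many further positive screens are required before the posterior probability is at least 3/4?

6

Prior odds = 7/493.
Bayes factor of the evidence already in hand = 2.1.
Odds after that evidence = (7/493) × 2.1 = 147/4930.
Target odds = 0.75/0.25 = 3.
Need 2.2ⁿ ≥ 3 ÷ (147/4930) = 4930/49.
2.2⁵ = 51.53632 falls short of 4930/49 but 2.2⁶ = 1771561/15625 reaches it, so n = 6.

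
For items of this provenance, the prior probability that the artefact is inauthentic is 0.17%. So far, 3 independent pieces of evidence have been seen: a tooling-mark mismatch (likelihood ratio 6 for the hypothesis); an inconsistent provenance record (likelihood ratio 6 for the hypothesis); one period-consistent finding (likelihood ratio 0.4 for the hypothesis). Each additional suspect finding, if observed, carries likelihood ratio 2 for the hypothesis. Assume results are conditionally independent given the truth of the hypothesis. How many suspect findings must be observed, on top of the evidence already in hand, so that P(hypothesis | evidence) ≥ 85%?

Prior odds = 0.0017/0.9983 = 17/9983.
Combined Bayes factor of the evidence already in hand = 6 × 6 × 0.4 = 14.4.
Odds after that evidence = (17/9983) × 14.4 = 1224/49915.
Target odds = 0.85/0.15 = 17/3.
Need 2ⁿ ≥ 17/3 ÷ (1224/49915) = 49915/216.
2⁷ = 128 falls short of 49915/216 but 2⁸ = 256 reaches it, so n = 8.

8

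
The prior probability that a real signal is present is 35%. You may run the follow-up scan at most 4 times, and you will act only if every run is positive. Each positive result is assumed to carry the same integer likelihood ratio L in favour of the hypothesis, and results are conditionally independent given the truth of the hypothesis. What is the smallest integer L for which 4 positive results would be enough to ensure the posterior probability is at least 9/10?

3

Prior odds = 0.35/0.65 = 7/13.
Target odds = 0.9/0.1 = 9.
Need L⁴ ≥ 9 ÷ (7/13) = 117/7.
2⁴ = 16 < 117/7 ≤ 81 = 3⁴, so L = 3.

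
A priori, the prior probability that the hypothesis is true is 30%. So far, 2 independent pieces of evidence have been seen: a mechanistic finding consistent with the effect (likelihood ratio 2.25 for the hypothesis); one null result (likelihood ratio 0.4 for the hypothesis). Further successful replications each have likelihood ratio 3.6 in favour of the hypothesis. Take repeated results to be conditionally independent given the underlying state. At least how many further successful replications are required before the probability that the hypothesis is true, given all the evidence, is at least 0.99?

5

Prior odds = 0.3/0.7 = 3/7.
Combined Bayes factor of the evidence already in hand = 2.25 × 0.4 = 0.9.
Odds after that evidence = (3/7) × 0.9 = 27/70.
Target odds = 0.99/0.01 = 99.
Need 3.6ⁿ ≥ 99 ÷ (27/70) = 770/3.
3.6⁴ = 167.9616 falls short of 770/3 but 3.6⁵ = 604.66176 reaches it, so n = 5.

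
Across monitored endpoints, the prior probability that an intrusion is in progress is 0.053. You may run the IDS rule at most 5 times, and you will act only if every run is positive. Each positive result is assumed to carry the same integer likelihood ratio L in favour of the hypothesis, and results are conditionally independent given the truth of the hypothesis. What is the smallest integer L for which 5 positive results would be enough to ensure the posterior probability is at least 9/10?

3

Prior odds = 0.053/0.947 = 53/947.
Target odds = 0.9/0.1 = 9.
Need L⁵ ≥ 9 ÷ (53/947) = 8523/53.
2⁵ = 32 < 8523/53 ≤ 243 = 3⁵, so L = 3.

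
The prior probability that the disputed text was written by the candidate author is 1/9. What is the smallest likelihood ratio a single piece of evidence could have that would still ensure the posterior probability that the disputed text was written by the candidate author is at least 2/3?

Prior odds = (1/9)/(8/9) = 0.125.
Target odds = (2/3)/(1/3) = 2.
Required Bayes factor = 2 ÷ 0.125 = 16.

16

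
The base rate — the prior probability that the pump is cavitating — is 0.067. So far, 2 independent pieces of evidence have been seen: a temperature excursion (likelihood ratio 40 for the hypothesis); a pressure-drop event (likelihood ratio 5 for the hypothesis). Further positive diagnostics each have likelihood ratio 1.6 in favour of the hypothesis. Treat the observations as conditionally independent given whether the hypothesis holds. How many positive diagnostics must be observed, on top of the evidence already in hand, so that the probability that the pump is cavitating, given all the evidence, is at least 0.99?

5

Prior odds = 0.067/0.933 = 67/933.
Combined Bayes factor of the evidence already in hand = 40 × 5 = 200.
Odds after that evidence = (67/933) × 200 = 13400/933.
Target odds = 0.99/0.01 = 99.
Need 1.6ⁿ ≥ 99 ÷ (13400/933) = 92367/13400.
1.6⁴ = 6.5536 falls short of 92367/13400 but 1.6⁵ = 10.48576 reaches it, so n = 5.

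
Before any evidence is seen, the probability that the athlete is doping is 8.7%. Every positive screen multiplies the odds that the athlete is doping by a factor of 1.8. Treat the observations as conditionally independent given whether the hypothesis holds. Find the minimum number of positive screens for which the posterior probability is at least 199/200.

14

Prior odds: 0.087 ÷ 0.913 = 87/913.
Likelihood ratio per positive screen = 1.8.
Target posterior odds = 0.995/0.005 = 199.
Require 1.8ⁿ ≥ 199 ÷ (87/913) = 181687/87.
1.8¹³ ≈2082.3 falls short of 181687/87 but 1.8¹⁴ ≈3748.13 reaches it, so n = 14.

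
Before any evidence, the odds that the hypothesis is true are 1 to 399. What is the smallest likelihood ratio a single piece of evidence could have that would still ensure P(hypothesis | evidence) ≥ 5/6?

Prior odds = 1/399.
Target odds = (5/6)/(1/6) = 5.
Required Bayes factor = 5 ÷ (1/399) = 1995.

1995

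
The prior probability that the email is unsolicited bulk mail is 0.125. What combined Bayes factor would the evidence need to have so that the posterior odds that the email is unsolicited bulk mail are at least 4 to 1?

28

Prior odds = 0.125/0.875 = 1/7.
Target odds = 4.
Required Bayes factor = 4 ÷ (1/7) = 28.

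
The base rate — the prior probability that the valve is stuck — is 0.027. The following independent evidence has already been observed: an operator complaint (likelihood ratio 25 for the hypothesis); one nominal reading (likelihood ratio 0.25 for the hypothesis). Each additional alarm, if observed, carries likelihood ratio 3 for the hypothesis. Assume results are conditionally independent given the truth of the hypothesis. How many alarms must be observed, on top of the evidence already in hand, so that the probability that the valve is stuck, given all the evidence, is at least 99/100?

6

Prior odds = 0.027/0.973 = 27/973.
Combined Bayes factor of the evidence already in hand = 25 × 0.25 = 6.25.
Odds after that evidence = (27/973) × 6.25 = 675/3892.
Target odds = 0.99/0.01 = 99.
Need 3ⁿ ≥ 99 ÷ (675/3892) = 42812/75.
3⁵ = 243 falls short of 42812/75 but 3⁶ = 729 reaches it, so n = 6.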